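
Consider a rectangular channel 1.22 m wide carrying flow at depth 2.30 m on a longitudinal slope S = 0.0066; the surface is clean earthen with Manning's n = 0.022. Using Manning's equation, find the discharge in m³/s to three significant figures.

A = b·y = 1.22 × 2.30 = 2.806 m²
P = b + 2y = 1.22 + 2×2.30 = 5.820 m
R = A/P = 2.806/5.820 = 0.4821 m
Q = (1/n)·A·R^(2/3)·S^(1/2) = (1/0.022) × 2.806 × 0.4821^(2/3) × 0.0066^(1/2) = 6.371 m³/s

6.37 m³/s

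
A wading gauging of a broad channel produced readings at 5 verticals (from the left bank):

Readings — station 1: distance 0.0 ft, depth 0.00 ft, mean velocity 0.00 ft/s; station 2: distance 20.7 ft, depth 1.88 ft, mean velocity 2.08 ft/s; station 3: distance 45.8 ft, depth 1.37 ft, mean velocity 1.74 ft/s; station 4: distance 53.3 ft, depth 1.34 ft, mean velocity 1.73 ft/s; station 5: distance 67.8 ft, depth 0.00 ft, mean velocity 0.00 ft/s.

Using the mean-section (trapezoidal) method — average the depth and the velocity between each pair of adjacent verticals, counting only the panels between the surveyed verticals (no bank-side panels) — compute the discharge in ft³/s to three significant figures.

Panel 1-2: Δb = 20.7 ft, d̄ = (0.00+1.88)/2 = 0.94, v̄ = (0.00+2.08)/2 = 1.04 → q = 20.7×0.94×1.04 = 20.24 ft³/s
Panel 2-3: Δb = 25.1 ft, d̄ = (1.88+1.37)/2 = 1.625, v̄ = (2.08+1.74)/2 = 1.91 → q = 25.1×1.625×1.91 = 77.90 ft³/s
Panel 3-4: Δb = 7.5 ft, d̄ = (1.37+1.34)/2 = 1.355, v̄ = (1.74+1.73)/2 = 1.735 → q = 7.5×1.355×1.735 = 17.63 ft³/s
Panel 4-5: Δb = 14.5 ft, d̄ = (1.34+0.00)/2 = 0.67, v̄ = (1.73+0.00)/2 = 0.865 → q = 14.5×0.67×0.865 = 8.403 ft³/s
Q = Σ q = 124.2 ft³/s

124 ft³/s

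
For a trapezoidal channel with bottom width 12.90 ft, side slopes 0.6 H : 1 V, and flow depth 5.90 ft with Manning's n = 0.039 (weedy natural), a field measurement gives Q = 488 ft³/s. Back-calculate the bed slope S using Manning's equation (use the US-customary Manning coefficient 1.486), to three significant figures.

A = (b + z·y)·y = (12.90 + 0.6×5.90)×5.90 = 97.00 ft²
P = b + 2y√(1+z²) = 12.90 + 2×5.90×√(1+0.6²) = 26.66 ft
R = A/P = 97.00/26.66 = 3.638 ft
S = (Q·n / (1.486·A·R^(2/3)))² = (488×0.039 / (1.486×97.00×2.365))² = 0.003116

0.00312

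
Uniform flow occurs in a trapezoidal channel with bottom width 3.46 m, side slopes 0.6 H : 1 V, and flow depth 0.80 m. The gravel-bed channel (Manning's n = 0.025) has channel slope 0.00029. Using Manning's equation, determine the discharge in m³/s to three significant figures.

1.51 m³/s

A = (b + z·y)·y = (3.46 + 0.6×0.80)×0.80 = 3.152 m²
P = b + 2y√(1+z²) = 3.46 + 2×0.80×√(1+0.6²) = 5.326 m
R = A/P = 3.152/5.326 = 0.5918 m
Q = (1/n)·A·R^(2/3)·S^(1/2) = (1/0.025) × 3.152 × 0.5918^(2/3) × 0.00029^(1/2) = 1.513 m³/s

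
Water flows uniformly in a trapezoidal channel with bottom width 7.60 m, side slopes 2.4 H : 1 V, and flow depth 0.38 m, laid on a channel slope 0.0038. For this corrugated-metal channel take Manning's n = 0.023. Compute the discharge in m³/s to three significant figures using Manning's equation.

4.20 m³/s

A = (b + z·y)·y = (7.60 + 2.4×0.38)×0.38 = 3.235 m²
P = b + 2y√(1+z²) = 7.60 + 2×0.38×√(1+2.4²) = 9.576 m
R = A/P = 3.235/9.576 = 0.3378 m
Q = (1/n)·A·R^(2/3)·S^(1/2) = (1/0.023) × 3.235 × 0.3378^(2/3) × 0.0038^(1/2) = 4.205 m³/s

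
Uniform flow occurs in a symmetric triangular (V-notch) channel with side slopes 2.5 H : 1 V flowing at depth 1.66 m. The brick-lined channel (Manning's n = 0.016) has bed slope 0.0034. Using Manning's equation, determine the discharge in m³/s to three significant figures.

A = z·y² = 2.5×1.66² = 6.889 m²
P = 2y√(1+z²) = 2×1.66×√(1+2.5²) = 8.939 m
R = A/P = 6.889/8.939 = 0.7706 m
Q = (1/n)·A·R^(2/3)·S^(1/2) = (1/0.016) × 6.889 × 0.7706^(2/3) × 0.0034^(1/2) = 21.10 m³/s

21.1 m³/s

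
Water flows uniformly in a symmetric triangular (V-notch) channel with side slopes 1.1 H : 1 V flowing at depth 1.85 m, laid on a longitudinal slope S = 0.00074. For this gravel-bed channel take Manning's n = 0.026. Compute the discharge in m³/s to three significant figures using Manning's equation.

3.06 m³/s

A = z·y² = 1.1×1.85² = 3.765 m²
P = 2y√(1+z²) = 2×1.85×√(1+1.1²) = 5.500 m
R = A/P = 3.765/5.500 = 0.6844 m
Q = (1/n)·A·R^(2/3)·S^(1/2) = (1/0.026) × 3.765 × 0.6844^(2/3) × 0.00074^(1/2) = 3.059 m³/s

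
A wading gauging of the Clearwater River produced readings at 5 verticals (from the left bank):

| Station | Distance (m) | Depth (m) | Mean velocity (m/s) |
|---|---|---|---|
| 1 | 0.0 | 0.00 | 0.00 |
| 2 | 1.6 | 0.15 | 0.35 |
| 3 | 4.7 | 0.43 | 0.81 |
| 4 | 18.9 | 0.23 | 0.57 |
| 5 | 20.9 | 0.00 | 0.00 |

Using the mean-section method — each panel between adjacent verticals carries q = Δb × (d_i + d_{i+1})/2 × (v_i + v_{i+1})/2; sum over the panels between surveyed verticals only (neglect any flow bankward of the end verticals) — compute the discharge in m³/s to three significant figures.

Panel 1-2: Δb = 1.6 m, d̄ = (0.00+0.15)/2 = 0.075, v̄ = (0.00+0.35)/2 = 0.175 → q = 1.6×0.075×0.175 = 0.02100 m³/s
Panel 2-3: Δb = 3.1 m, d̄ = (0.15+0.43)/2 = 0.29, v̄ = (0.35+0.81)/2 = 0.58 → q = 3.1×0.29×0.58 = 0.5214 m³/s
Panel 3-4: Δb = 14.2 m, d̄ = (0.43+0.23)/2 = 0.33, v̄ = (0.81+0.57)/2 = 0.69 → q = 14.2×0.33×0.69 = 3.233 m³/s
Panel 4-5: Δb = 2 m, d̄ = (0.23+0.00)/2 = 0.115, v̄ = (0.57+0.00)/2 = 0.285 → q = 2×0.115×0.285 = 0.06555 m³/s
Q = Σ q = 3.841 m³/s

3.84 m³/s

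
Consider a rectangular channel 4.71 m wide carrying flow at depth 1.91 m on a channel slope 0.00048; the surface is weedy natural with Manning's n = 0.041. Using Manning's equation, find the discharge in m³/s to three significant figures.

A = b·y = 4.71 × 1.91 = 8.996 m²
P = b + 2y = 4.71 + 2×1.91 = 8.530 m
R = A/P = 8.996/8.530 = 1.055 m
Q = (1/n)·A·R^(2/3)·S^(1/2) = (1/0.041) × 8.996 × 1.055^(2/3) × 0.00048^(1/2) = 4.981 m³/s

4.98 m³/s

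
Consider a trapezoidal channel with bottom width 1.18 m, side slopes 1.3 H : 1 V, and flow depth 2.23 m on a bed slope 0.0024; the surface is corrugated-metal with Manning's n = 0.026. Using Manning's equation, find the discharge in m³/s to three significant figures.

17.9 m³/s

A = (b + z·y)·y = (1.18 + 1.3×2.23)×2.23 = 9.096 m²
P = b + 2y√(1+z²) = 1.18 + 2×2.23×√(1+1.3²) = 8.495 m
R = A/P = 9.096/8.495 = 1.071 m
Q = (1/n)·A·R^(2/3)·S^(1/2) = (1/0.026) × 9.096 × 1.071^(2/3) × 0.0024^(1/2) = 17.94 m³/s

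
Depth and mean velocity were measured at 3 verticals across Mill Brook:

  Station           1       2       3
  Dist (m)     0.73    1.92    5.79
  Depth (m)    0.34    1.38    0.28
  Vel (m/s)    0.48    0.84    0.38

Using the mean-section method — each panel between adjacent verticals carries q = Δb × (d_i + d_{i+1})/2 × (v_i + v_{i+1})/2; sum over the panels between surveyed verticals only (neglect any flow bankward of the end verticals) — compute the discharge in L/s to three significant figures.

Panel 1-2: Δb = 1.19 m, d̄ = (0.34+1.38)/2 = 0.86, v̄ = (0.48+0.84)/2 = 0.66 → q = 1.19×0.86×0.66 = 0.6754 m³/s
Panel 2-3: Δb = 3.87 m, d̄ = (1.38+0.28)/2 = 0.83, v̄ = (0.84+0.38)/2 = 0.61 → q = 3.87×0.83×0.61 = 1.959 m³/s
Q = Σ q = 2.635 m³/s
= 2.635 × 1000 = 2635 L/s

2630 L/s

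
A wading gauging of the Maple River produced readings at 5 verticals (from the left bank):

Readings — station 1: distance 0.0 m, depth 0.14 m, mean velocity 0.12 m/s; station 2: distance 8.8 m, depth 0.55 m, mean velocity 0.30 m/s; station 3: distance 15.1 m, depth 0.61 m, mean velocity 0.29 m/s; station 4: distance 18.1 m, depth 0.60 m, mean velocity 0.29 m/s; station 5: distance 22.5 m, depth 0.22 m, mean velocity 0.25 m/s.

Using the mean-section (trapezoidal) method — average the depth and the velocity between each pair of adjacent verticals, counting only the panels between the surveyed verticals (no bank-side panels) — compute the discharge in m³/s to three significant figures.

Panel 1-2: Δb = 8.8 m, d̄ = (0.14+0.55)/2 = 0.345, v̄ = (0.12+0.30)/2 = 0.21 → q = 8.8×0.345×0.21 = 0.6376 m³/s
Panel 2-3: Δb = 6.3 m, d̄ = (0.55+0.61)/2 = 0.58, v̄ = (0.30+0.29)/2 = 0.295 → q = 6.3×0.58×0.295 = 1.078 m³/s
Panel 3-4: Δb = 3 m, d̄ = (0.61+0.60)/2 = 0.605, v̄ = (0.29+0.29)/2 = 0.29 → q = 3×0.605×0.29 = 0.5264 m³/s
Panel 4-5: Δb = 4.4 m, d̄ = (0.60+0.22)/2 = 0.41, v̄ = (0.29+0.25)/2 = 0.27 → q = 4.4×0.41×0.27 = 0.4871 m³/s
Q = Σ q = 2.729 m³/s

2.73 m³/s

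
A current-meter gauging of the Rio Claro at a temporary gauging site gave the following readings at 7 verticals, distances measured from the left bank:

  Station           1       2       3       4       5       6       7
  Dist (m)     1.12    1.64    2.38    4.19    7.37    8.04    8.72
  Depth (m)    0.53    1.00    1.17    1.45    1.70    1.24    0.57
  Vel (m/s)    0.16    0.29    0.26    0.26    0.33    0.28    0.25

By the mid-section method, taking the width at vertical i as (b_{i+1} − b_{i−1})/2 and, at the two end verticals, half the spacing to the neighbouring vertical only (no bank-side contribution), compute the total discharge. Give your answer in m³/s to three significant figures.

2.90 m³/s

w_1 = (1.64 − 1.12)/2 = 0.26 m; q_1 = 0.16 × 0.53 × 0.26 = 0.02205 m³/s
w_2 = (2.38 − 1.12)/2 = 0.63 m; q_2 = 0.29 × 1.00 × 0.63 = 0.1827 m³/s
w_3 = (4.19 − 1.64)/2 = 1.275 m; q_3 = 0.26 × 1.17 × 1.275 = 0.3879 m³/s
w_4 = (7.37 − 2.38)/2 = 2.495 m; q_4 = 0.26 × 1.45 × 2.495 = 0.9406 m³/s
w_5 = (8.04 − 4.19)/2 = 1.925 m; q_5 = 0.33 × 1.70 × 1.925 = 1.080 m³/s
w_6 = (8.72 − 7.37)/2 = 0.675 m; q_6 = 0.28 × 1.24 × 0.675 = 0.2344 m³/s
w_7 = (8.72 − 8.04)/2 = 0.34 m; q_7 = 0.25 × 0.57 × 0.34 = 0.04845 m³/s
Q = Σ qᵢ = 2.896 m³/s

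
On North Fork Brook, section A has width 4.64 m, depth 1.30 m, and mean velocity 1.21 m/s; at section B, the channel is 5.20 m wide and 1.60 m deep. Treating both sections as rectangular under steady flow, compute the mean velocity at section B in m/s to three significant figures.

Q = A₁V₁ = (4.64×1.30) × 1.21 = 7.299 m³/s
A₂ = 5.20 × 1.60 = 8.320 m²
V₂ = Q/A₂ = 7.299/8.320 = 0.8773 m/s

0.877 m/s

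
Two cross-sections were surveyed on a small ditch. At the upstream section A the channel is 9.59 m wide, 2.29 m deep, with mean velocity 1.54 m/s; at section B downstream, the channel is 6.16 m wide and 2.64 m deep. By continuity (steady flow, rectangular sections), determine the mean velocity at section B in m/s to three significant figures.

Q = A₁V₁ = (9.59×2.29) × 1.54 = 33.82 m³/s
A₂ = 6.16 × 2.64 = 16.26 m²
V₂ = Q/A₂ = 33.82/16.26 = 2.080 m/s

2.08 m/s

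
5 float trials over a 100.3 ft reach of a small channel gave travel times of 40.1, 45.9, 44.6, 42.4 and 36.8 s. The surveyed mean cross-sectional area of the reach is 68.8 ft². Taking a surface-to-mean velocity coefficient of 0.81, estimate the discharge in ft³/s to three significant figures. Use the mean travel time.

t̄ = (40.1 + 45.9 + 44.6 + 42.4 + 36.8) / 5 = 41.96 s
v_surface = L / t̄ = 100.3 / 41.96 = 2.390 ft/s
v_mean = 0.81 × 2.390 = 1.936 ft/s
Q = A × v_mean = 68.8 × 1.936 = 133.2 ft³/s

133 ft³/s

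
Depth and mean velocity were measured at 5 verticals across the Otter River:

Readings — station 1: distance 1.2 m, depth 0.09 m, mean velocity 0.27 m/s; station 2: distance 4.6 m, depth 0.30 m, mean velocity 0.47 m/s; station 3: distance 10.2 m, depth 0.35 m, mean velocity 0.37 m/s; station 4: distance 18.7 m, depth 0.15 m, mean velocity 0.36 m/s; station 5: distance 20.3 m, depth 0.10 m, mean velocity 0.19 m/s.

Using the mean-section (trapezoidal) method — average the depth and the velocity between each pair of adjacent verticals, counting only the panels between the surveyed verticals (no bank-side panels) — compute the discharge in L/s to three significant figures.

Panel 1-2: Δb = 3.4 m, d̄ = (0.09+0.30)/2 = 0.195, v̄ = (0.27+0.47)/2 = 0.37 → q = 3.4×0.195×0.37 = 0.2453 m³/s
Panel 2-3: Δb = 5.6 m, d̄ = (0.30+0.35)/2 = 0.325, v̄ = (0.47+0.37)/2 = 0.42 → q = 5.6×0.325×0.42 = 0.7644 m³/s
Panel 3-4: Δb = 8.5 m, d̄ = (0.35+0.15)/2 = 0.25, v̄ = (0.37+0.36)/2 = 0.365 → q = 8.5×0.25×0.365 = 0.7756 m³/s
Panel 4-5: Δb = 1.6 m, d̄ = (0.15+0.10)/2 = 0.125, v̄ = (0.36+0.19)/2 = 0.275 → q = 1.6×0.125×0.275 = 0.05500 m³/s
Q = Σ q = 1.840 m³/s
= 1.840 × 1000 = 1840 L/s

1840 L/s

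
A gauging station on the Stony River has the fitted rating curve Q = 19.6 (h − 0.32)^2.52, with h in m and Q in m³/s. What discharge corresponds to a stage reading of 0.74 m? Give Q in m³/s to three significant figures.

Q = 19.6 × (0.74 − 0.32)^2.52 = 19.6 × 0.42^2.52 = 2.202 m³/s

2.20 m³/s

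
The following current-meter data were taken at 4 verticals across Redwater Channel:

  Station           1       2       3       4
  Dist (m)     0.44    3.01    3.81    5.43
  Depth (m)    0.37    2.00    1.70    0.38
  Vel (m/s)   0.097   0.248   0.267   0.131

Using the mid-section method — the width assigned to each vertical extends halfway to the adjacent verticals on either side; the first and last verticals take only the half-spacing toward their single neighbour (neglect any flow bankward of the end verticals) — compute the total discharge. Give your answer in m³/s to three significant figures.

w_1 = (3.01 − 0.44)/2 = 1.285 m; q_1 = 0.097 × 0.37 × 1.285 = 0.04612 m³/s
w_2 = (3.81 − 0.44)/2 = 1.685 m; q_2 = 0.248 × 2.00 × 1.685 = 0.8358 m³/s
w_3 = (5.43 − 3.01)/2 = 1.21 m; q_3 = 0.267 × 1.70 × 1.21 = 0.5492 m³/s
w_4 = (5.43 − 3.81)/2 = 0.81 m; q_4 = 0.131 × 0.38 × 0.81 = 0.04032 m³/s
Q = Σ qᵢ = 1.471 m³/s

1.47 m³/s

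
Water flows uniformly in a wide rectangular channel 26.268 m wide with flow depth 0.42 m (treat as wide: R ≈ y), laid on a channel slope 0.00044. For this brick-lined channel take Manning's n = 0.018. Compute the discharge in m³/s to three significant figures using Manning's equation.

7.21 m³/s

A = b·y = 26.268 × 0.42 = 11.03 m²
Wide channel: R ≈ y = 0.42 m
Q = (1/n)·A·R^(2/3)·S^(1/2) = (1/0.018) × 11.03 × 0.4200^(2/3) × 0.00044^(1/2) = 7.210 m³/s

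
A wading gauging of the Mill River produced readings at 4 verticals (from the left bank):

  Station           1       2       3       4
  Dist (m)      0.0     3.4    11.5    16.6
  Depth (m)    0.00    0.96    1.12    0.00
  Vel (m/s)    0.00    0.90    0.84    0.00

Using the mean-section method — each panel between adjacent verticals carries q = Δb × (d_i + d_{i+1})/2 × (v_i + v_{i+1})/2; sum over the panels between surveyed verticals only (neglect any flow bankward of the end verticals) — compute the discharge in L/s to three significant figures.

9260 L/s

Panel 1-2: Δb = 3.4 m, d̄ = (0.00+0.96)/2 = 0.48, v̄ = (0.00+0.90)/2 = 0.45 → q = 3.4×0.48×0.45 = 0.7344 m³/s
Panel 2-3: Δb = 8.1 m, d̄ = (0.96+1.12)/2 = 1.04, v̄ = (0.90+0.84)/2 = 0.87 → q = 8.1×1.04×0.87 = 7.329 m³/s
Panel 3-4: Δb = 5.1 m, d̄ = (1.12+0.00)/2 = 0.56, v̄ = (0.84+0.00)/2 = 0.42 → q = 5.1×0.56×0.42 = 1.200 m³/s
Q = Σ q = 9.263 m³/s
= 9.263 × 1000 = 9263 L/s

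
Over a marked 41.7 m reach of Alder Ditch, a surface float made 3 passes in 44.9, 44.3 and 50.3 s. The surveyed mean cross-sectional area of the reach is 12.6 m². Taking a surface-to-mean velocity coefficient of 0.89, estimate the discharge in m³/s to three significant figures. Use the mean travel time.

10.1 m³/s

t̄ = (44.9 + 44.3 + 50.3) / 3 = 46.5 s
v_surface = L / t̄ = 41.7 / 46.5 = 0.8968 m/s
v_mean = 0.89 × 0.8968 = 0.7981 m/s
Q = A × v_mean = 12.6 × 0.7981 = 10.06 m³/s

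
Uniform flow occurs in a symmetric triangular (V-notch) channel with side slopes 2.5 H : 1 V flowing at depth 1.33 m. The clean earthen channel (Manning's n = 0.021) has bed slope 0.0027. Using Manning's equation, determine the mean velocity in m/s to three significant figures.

A = z·y² = 2.5×1.33² = 4.422 m²
P = 2y√(1+z²) = 2×1.33×√(1+2.5²) = 7.162 m
R = A/P = 4.422/7.162 = 0.6174 m
Q = (1/n)·A·R^(2/3)·S^(1/2) = (1/0.021) × 4.422 × 0.6174^(2/3) × 0.0027^(1/2) = 7.934 m³/s
V = Q/A = 7.934/4.422 = 1.794 m/s

1.79 m/s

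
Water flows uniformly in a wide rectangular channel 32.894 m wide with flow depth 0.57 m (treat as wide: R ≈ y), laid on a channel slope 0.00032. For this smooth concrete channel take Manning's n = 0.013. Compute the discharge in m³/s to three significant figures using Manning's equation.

17.7 m³/s

A = b·y = 32.894 × 0.57 = 18.75 m²
Wide channel: R ≈ y = 0.57 m
Q = (1/n)·A·R^(2/3)·S^(1/2) = (1/0.013) × 18.75 × 0.5700^(2/3) × 0.00032^(1/2) = 17.74 m³/s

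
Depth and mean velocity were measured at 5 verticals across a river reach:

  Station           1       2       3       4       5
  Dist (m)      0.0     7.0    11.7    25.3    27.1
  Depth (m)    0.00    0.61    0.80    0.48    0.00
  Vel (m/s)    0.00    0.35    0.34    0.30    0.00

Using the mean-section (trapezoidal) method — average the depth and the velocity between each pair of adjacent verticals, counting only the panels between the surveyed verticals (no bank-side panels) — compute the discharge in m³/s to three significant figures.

4.37 m³/s

Panel 1-2: Δb = 7 m, d̄ = (0.00+0.61)/2 = 0.305, v̄ = (0.00+0.35)/2 = 0.175 → q = 7×0.305×0.175 = 0.3736 m³/s
Panel 2-3: Δb = 4.7 m, d̄ = (0.61+0.80)/2 = 0.705, v̄ = (0.35+0.34)/2 = 0.345 → q = 4.7×0.705×0.345 = 1.143 m³/s
Panel 3-4: Δb = 13.6 m, d̄ = (0.80+0.48)/2 = 0.64, v̄ = (0.34+0.30)/2 = 0.32 → q = 13.6×0.64×0.32 = 2.785 m³/s
Panel 4-5: Δb = 1.8 m, d̄ = (0.48+0.00)/2 = 0.24, v̄ = (0.30+0.00)/2 = 0.15 → q = 1.8×0.24×0.15 = 0.06480 m³/s
Q = Σ q = 4.367 m³/s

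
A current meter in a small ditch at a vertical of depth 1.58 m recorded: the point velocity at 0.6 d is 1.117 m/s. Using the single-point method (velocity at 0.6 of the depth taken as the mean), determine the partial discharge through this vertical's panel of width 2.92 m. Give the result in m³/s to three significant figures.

5.15 m³/s

v̄ = v₀.₆ = 1.117 m/s
q = v̄ × d × w = 1.117 × 1.58 × 2.92 = 5.153 m³/s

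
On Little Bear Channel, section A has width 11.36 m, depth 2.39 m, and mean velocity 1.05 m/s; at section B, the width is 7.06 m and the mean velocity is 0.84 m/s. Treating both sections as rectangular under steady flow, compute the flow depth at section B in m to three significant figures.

4.81 m

Q = A₁V₁ = (11.36×2.39) × 1.05 = 28.51 m³/s
d₂ = Q/(b₂ V₂) = 28.51/(7.06×0.84) = 4.807 m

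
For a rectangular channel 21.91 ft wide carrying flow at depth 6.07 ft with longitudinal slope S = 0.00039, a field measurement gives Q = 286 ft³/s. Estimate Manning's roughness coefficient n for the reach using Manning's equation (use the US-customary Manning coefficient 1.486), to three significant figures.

A = b·y = 21.91 × 6.07 = 133.0 ft²
P = b + 2y = 21.91 + 2×6.07 = 34.05 ft
R = A/P = 133.0/34.05 = 3.906 ft
n = (1.486/Q)·A·R^(2/3)·S^(1/2) = (1.486/286) × 133.0 × 2.480 × 0.01975 = 0.03384

0.0338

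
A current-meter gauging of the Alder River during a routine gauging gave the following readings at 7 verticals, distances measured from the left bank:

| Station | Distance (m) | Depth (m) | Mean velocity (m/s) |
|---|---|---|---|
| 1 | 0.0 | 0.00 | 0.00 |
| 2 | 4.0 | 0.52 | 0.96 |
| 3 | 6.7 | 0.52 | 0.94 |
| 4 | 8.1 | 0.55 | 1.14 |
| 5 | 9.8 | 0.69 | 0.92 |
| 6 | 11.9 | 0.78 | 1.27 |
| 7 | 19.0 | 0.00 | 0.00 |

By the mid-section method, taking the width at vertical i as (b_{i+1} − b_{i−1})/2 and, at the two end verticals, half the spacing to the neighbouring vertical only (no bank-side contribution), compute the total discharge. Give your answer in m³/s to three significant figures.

9.41 m³/s

w_2 = (6.7 − 0.0)/2 = 3.35 m; q_2 = 0.96 × 0.52 × 3.35 = 1.672 m³/s
w_3 = (8.1 − 4.0)/2 = 2.05 m; q_3 = 0.94 × 0.52 × 2.05 = 1.002 m³/s
w_4 = (9.8 − 6.7)/2 = 1.55 m; q_4 = 1.14 × 0.55 × 1.55 = 0.9719 m³/s
w_5 = (11.9 − 8.1)/2 = 1.9 m; q_5 = 0.92 × 0.69 × 1.9 = 1.206 m³/s
w_6 = (19.0 − 9.8)/2 = 4.6 m; q_6 = 1.27 × 0.78 × 4.6 = 4.557 m³/s
Stations 1, 7 contribute zero (depth or velocity is 0).
Q = Σ qᵢ = 9.409 m³/s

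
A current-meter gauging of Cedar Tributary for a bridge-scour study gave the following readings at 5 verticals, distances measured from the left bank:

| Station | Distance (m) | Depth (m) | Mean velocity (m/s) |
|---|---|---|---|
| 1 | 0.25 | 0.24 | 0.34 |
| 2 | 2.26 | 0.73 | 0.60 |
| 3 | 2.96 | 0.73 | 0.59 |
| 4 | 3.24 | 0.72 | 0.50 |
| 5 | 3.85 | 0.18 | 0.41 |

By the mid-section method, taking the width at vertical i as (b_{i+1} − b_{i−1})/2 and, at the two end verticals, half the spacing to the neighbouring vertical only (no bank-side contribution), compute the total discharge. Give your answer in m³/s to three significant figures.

w_1 = (2.26 − 0.25)/2 = 1.005 m; q_1 = 0.34 × 0.24 × 1.005 = 0.08201 m³/s
w_2 = (2.96 − 0.25)/2 = 1.355 m; q_2 = 0.60 × 0.73 × 1.355 = 0.5935 m³/s
w_3 = (3.24 − 2.26)/2 = 0.49 m; q_3 = 0.59 × 0.73 × 0.49 = 0.2110 m³/s
w_4 = (3.85 − 2.96)/2 = 0.445 m; q_4 = 0.50 × 0.72 × 0.445 = 0.1602 m³/s
w_5 = (3.85 − 3.24)/2 = 0.305 m; q_5 = 0.41 × 0.18 × 0.305 = 0.02251 m³/s
Q = Σ qᵢ = 1.069 m³/s

1.07 m³/s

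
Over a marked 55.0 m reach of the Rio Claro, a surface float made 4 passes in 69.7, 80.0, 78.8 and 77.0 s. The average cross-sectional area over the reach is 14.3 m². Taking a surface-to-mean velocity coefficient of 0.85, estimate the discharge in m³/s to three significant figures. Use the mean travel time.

8.75 m³/s

t̄ = (69.7 + 80.0 + 78.8 + 77.0) / 4 = 76.375 s
v_surface = L / t̄ = 55.0 / 76.375 = 0.7201 m/s
v_mean = 0.85 × 0.7201 = 0.6121 m/s
Q = A × v_mean = 14.3 × 0.6121 = 8.753 m³/s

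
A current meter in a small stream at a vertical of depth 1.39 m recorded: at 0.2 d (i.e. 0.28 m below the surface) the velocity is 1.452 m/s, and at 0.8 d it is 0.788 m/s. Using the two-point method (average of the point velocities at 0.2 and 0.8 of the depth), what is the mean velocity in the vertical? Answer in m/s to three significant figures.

1.12 m/s

v̄ = (1.452 + 0.788) / 2 = 1.120 m/s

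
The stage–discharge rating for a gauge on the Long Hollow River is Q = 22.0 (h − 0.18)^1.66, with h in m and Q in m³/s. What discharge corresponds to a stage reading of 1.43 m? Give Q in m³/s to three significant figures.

31.9 m³/s

Q = 22.0 × (1.43 − 0.18)^1.66 = 22.0 × 1.25^1.66 = 31.86 m³/s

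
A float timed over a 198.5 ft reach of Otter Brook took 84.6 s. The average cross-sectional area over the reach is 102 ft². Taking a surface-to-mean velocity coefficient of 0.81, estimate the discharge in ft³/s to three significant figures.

194 ft³/s

v_surface = L / t̄ = 198.5 / 84.6 = 2.346 ft/s
v_mean = 0.81 × 2.346 = 1.901 ft/s
Q = A × v_mean = 102 × 1.901 = 193.9 ft³/s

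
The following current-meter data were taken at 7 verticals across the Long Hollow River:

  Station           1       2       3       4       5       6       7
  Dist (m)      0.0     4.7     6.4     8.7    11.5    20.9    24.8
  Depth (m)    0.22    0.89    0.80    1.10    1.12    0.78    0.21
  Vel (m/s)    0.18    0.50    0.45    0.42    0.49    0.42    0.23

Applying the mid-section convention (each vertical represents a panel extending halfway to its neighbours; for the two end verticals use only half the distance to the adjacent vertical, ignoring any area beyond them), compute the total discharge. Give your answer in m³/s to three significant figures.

w_1 = (4.7 − 0.0)/2 = 2.35 m; q_1 = 0.18 × 0.22 × 2.35 = 0.09306 m³/s
w_2 = (6.4 − 0.0)/2 = 3.2 m; q_2 = 0.50 × 0.89 × 3.2 = 1.424 m³/s
w_3 = (8.7 − 4.7)/2 = 2 m; q_3 = 0.45 × 0.80 × 2 = 0.7200 m³/s
w_4 = (11.5 − 6.4)/2 = 2.55 m; q_4 = 0.42 × 1.10 × 2.55 = 1.178 m³/s
w_5 = (20.9 − 8.7)/2 = 6.1 m; q_5 = 0.49 × 1.12 × 6.1 = 3.348 m³/s
w_6 = (24.8 − 11.5)/2 = 6.65 m; q_6 = 0.42 × 0.78 × 6.65 = 2.179 m³/s
w_7 = (24.8 − 20.9)/2 = 1.95 m; q_7 = 0.23 × 0.21 × 1.95 = 0.09419 m³/s
Q = Σ qᵢ = 9.036 m³/s

9.04 m³/s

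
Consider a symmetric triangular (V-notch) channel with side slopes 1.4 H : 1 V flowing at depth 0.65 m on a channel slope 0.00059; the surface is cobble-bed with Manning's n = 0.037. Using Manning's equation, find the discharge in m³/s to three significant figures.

0.160 m³/s

A = z·y² = 1.4×0.65² = 0.5915 m²
P = 2y√(1+z²) = 2×0.65×√(1+1.4²) = 2.237 m
R = A/P = 0.5915/2.237 = 0.2645 m
Q = (1/n)·A·R^(2/3)·S^(1/2) = (1/0.037) × 0.5915 × 0.2645^(2/3) × 0.00059^(1/2) = 0.1600 m³/s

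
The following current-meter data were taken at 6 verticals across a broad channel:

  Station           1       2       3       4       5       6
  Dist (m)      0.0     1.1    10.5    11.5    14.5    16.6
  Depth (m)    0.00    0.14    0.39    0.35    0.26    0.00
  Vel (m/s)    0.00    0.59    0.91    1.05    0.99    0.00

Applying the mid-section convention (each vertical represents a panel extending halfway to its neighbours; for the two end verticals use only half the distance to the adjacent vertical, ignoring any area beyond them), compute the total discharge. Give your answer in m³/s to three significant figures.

3.67 m³/s

w_2 = (10.5 − 0.0)/2 = 5.25 m; q_2 = 0.59 × 0.14 × 5.25 = 0.4337 m³/s
w_3 = (11.5 − 1.1)/2 = 5.2 m; q_3 = 0.91 × 0.39 × 5.2 = 1.845 m³/s
w_4 = (14.5 − 10.5)/2 = 2 m; q_4 = 1.05 × 0.35 × 2 = 0.7350 m³/s
w_5 = (16.6 − 11.5)/2 = 2.55 m; q_5 = 0.99 × 0.26 × 2.55 = 0.6564 m³/s
Stations 1, 6 contribute zero (depth or velocity is 0).
Q = Σ qᵢ = 3.671 m³/s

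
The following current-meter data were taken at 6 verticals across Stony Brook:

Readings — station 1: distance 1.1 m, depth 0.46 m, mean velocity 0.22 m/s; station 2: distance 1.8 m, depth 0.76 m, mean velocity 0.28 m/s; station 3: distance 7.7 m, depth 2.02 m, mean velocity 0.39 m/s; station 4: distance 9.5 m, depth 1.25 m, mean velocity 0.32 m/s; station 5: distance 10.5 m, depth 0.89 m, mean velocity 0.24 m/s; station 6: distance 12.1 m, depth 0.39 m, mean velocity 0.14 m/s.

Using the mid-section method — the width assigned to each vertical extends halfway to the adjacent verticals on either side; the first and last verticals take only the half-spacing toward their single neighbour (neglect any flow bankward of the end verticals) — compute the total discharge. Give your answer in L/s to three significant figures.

w_1 = (1.8 − 1.1)/2 = 0.35 m; q_1 = 0.22 × 0.46 × 0.35 = 0.03542 m³/s
w_2 = (7.7 − 1.1)/2 = 3.3 m; q_2 = 0.28 × 0.76 × 3.3 = 0.7022 m³/s
w_3 = (9.5 − 1.8)/2 = 3.85 m; q_3 = 0.39 × 2.02 × 3.85 = 3.033 m³/s
w_4 = (10.5 − 7.7)/2 = 1.4 m; q_4 = 0.32 × 1.25 × 1.4 = 0.5600 m³/s
w_5 = (12.1 − 9.5)/2 = 1.3 m; q_5 = 0.24 × 0.89 × 1.3 = 0.2777 m³/s
w_6 = (12.1 − 10.5)/2 = 0.8 m; q_6 = 0.14 × 0.39 × 0.8 = 0.04368 m³/s
Q = Σ qᵢ = 4.652 m³/s
= 4.652 × 1000 = 4652 L/s

4650 L/s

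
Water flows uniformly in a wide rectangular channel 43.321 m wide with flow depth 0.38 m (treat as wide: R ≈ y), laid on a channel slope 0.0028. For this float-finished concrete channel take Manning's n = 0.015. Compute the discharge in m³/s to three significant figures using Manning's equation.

A = b·y = 43.321 × 0.38 = 16.46 m²
Wide channel: R ≈ y = 0.38 m
Q = (1/n)·A·R^(2/3)·S^(1/2) = (1/0.015) × 16.46 × 0.3800^(2/3) × 0.0028^(1/2) = 30.47 m³/s

30.5 m³/s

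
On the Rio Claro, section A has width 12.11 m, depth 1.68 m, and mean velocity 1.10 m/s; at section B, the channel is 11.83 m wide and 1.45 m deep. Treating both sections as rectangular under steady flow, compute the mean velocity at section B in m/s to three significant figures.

1.30 m/s

Q = A₁V₁ = (12.11×1.68) × 1.10 = 22.38 m³/s
A₂ = 11.83 × 1.45 = 17.15 m²
V₂ = Q/A₂ = 22.38/17.15 = 1.305 m/s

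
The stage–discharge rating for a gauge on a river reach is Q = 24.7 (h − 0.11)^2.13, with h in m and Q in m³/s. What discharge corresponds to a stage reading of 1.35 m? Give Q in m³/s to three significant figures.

39.1 m³/s

Q = 24.7 × (1.35 − 0.11)^2.13 = 24.7 × 1.24^2.13 = 39.06 m³/s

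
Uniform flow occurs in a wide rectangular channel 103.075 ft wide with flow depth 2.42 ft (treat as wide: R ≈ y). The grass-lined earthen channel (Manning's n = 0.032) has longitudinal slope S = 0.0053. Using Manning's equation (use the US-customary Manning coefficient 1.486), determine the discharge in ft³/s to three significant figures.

1520 ft³/s

A = b·y = 103.075 × 2.42 = 249.4 ft²
Wide channel: R ≈ y = 2.42 ft
Q = (1.486/n)·A·R^(2/3)·S^(1/2) = (1.486/0.032) × 249.4 × 2.420^(2/3) × 0.0053^(1/2) = 1520 ft³/s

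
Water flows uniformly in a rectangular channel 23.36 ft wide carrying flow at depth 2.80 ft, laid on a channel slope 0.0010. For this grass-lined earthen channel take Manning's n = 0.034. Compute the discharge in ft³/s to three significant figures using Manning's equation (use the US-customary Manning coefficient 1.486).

A = b·y = 23.36 × 2.80 = 65.41 ft²
P = b + 2y = 23.36 + 2×2.80 = 28.96 ft
R = A/P = 65.41/28.96 = 2.259 ft
Q = (1.486/n)·A·R^(2/3)·S^(1/2) = (1.486/0.034) × 65.41 × 2.259^(2/3) × 0.0010^(1/2) = 155.6 ft³/s

156 ft³/s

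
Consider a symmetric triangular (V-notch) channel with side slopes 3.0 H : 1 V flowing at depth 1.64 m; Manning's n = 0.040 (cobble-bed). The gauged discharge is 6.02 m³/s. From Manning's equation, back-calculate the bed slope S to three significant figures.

A = z·y² = 3.0×1.64² = 8.069 m²
P = 2y√(1+z²) = 2×1.64×√(1+3.0²) = 10.37 m
R = A/P = 8.069/10.37 = 0.7779 m
S = (Q·n / (1·A·R^(2/3)))² = (6.02×0.040 / (1×8.069×0.8458))² = 0.001245

0.00124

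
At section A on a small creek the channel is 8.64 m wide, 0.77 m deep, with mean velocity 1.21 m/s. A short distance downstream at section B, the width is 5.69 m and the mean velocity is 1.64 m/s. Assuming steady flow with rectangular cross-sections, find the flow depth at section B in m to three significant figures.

0.863 m

Q = A₁V₁ = (8.64×0.77) × 1.21 = 8.050 m³/s
d₂ = Q/(b₂ V₂) = 8.050/(5.69×1.64) = 0.8626 m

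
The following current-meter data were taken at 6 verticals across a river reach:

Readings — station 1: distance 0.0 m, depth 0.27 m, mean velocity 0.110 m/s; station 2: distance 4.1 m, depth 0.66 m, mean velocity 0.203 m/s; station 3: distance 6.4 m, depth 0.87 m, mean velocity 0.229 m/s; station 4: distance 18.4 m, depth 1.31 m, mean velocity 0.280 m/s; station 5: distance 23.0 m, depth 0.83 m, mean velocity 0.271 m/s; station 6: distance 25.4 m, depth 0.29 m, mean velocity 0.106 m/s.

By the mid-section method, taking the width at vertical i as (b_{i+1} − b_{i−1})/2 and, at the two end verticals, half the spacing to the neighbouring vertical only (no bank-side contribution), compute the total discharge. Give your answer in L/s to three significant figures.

5780 L/s

w_1 = (4.1 − 0.0)/2 = 2.05 m; q_1 = 0.110 × 0.27 × 2.05 = 0.06089 m³/s
w_2 = (6.4 − 0.0)/2 = 3.2 m; q_2 = 0.203 × 0.66 × 3.2 = 0.4287 m³/s
w_3 = (18.4 − 4.1)/2 = 7.15 m; q_3 = 0.229 × 0.87 × 7.15 = 1.424 m³/s
w_4 = (23.0 − 6.4)/2 = 8.3 m; q_4 = 0.280 × 1.31 × 8.3 = 3.044 m³/s
w_5 = (25.4 − 18.4)/2 = 3.5 m; q_5 = 0.271 × 0.83 × 3.5 = 0.7873 m³/s
w_6 = (25.4 − 23.0)/2 = 1.2 m; q_6 = 0.106 × 0.29 × 1.2 = 0.03689 m³/s
Q = Σ qᵢ = 5.783 m³/s
= 5.783 × 1000 = 5783 L/s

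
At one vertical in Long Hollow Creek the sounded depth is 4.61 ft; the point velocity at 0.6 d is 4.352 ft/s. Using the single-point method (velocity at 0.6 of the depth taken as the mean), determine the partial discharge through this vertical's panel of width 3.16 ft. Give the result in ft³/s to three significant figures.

63.4 ft³/s

v̄ = v₀.₆ = 4.352 ft/s
q = v̄ × d × w = 4.352 × 4.61 × 3.16 = 63.40 ft³/s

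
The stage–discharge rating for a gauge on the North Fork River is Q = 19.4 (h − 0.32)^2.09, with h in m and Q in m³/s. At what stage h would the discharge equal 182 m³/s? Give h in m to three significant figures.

h − h₀ = (Q/C)^(1/b) = (182/19.4)^(1/2.09) = 2.919 m
h = 0.32 + 2.919 = 3.239 m

3.24 m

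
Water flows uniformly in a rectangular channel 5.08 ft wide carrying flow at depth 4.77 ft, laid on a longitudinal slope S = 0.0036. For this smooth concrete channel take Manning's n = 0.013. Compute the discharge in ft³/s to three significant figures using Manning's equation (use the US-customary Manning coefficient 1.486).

233 ft³/s

A = b·y = 5.08 × 4.77 = 24.23 ft²
P = b + 2y = 5.08 + 2×4.77 = 14.62 ft
R = A/P = 24.23/14.62 = 1.657 ft
Q = (1.486/n)·A·R^(2/3)·S^(1/2) = (1.486/0.013) × 24.23 × 1.657^(2/3) × 0.0036^(1/2) = 232.8 ft³/s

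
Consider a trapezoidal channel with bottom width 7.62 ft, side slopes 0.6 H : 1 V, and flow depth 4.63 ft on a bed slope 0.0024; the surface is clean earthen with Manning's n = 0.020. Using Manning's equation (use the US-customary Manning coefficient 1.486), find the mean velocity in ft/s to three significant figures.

6.91 ft/s

A = (b + z·y)·y = (7.62 + 0.6×4.63)×4.63 = 48.14 ft²
P = b + 2y√(1+z²) = 7.62 + 2×4.63×√(1+0.6²) = 18.42 ft
R = A/P = 48.14/18.42 = 2.614 ft
Q = (1.486/n)·A·R^(2/3)·S^(1/2) = (1.486/0.020) × 48.14 × 2.614^(2/3) × 0.0024^(1/2) = 332.5 ft³/s
V = Q/A = 332.5/48.14 = 6.907 ft/s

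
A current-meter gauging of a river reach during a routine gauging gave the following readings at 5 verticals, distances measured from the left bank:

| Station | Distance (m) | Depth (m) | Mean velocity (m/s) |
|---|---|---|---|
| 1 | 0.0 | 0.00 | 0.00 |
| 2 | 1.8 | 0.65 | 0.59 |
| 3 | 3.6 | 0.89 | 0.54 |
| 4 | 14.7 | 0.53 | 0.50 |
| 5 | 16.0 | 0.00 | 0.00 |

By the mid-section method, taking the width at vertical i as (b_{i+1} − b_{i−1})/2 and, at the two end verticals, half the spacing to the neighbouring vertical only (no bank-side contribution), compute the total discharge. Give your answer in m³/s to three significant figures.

5.43 m³/s

w_2 = (3.6 − 0.0)/2 = 1.8 m; q_2 = 0.59 × 0.65 × 1.8 = 0.6903 m³/s
w_3 = (14.7 − 1.8)/2 = 6.45 m; q_3 = 0.54 × 0.89 × 6.45 = 3.100 m³/s
w_4 = (16.0 − 3.6)/2 = 6.2 m; q_4 = 0.50 × 0.53 × 6.2 = 1.643 m³/s
Stations 1, 5 contribute zero (depth or velocity is 0).
Q = Σ qᵢ = 5.433 m³/s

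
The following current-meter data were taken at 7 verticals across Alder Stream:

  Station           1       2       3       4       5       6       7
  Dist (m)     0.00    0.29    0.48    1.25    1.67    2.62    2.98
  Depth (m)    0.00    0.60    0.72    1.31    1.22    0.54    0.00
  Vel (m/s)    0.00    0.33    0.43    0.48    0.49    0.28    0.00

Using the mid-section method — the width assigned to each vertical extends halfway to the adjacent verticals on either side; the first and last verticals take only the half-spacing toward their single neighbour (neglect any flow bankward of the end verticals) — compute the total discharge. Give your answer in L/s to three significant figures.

1080 L/s

w_2 = (0.48 − 0.00)/2 = 0.24 m; q_2 = 0.33 × 0.60 × 0.24 = 0.04752 m³/s
w_3 = (1.25 − 0.29)/2 = 0.48 m; q_3 = 0.43 × 0.72 × 0.48 = 0.1486 m³/s
w_4 = (1.67 − 0.48)/2 = 0.595 m; q_4 = 0.48 × 1.31 × 0.595 = 0.3741 m³/s
w_5 = (2.62 − 1.25)/2 = 0.685 m; q_5 = 0.49 × 1.22 × 0.685 = 0.4095 m³/s
w_6 = (2.98 − 1.67)/2 = 0.655 m; q_6 = 0.28 × 0.54 × 0.655 = 0.09904 m³/s
Stations 1, 7 contribute zero (depth or velocity is 0).
Q = Σ qᵢ = 1.079 m³/s
= 1.079 × 1000 = 1079 L/s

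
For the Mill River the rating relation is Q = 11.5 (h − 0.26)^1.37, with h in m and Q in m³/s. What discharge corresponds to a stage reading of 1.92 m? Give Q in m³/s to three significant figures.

Q = 11.5 × (1.92 − 0.26)^1.37 = 11.5 × 1.66^1.37 = 23.03 m³/s

23.0 m³/s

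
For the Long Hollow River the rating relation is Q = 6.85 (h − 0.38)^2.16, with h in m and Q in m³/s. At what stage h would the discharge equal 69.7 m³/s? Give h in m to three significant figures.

3.31 m

h − h₀ = (Q/C)^(1/b) = (69.7/6.85)^(1/2.16) = 2.927 m
h = 0.38 + 2.927 = 3.307 m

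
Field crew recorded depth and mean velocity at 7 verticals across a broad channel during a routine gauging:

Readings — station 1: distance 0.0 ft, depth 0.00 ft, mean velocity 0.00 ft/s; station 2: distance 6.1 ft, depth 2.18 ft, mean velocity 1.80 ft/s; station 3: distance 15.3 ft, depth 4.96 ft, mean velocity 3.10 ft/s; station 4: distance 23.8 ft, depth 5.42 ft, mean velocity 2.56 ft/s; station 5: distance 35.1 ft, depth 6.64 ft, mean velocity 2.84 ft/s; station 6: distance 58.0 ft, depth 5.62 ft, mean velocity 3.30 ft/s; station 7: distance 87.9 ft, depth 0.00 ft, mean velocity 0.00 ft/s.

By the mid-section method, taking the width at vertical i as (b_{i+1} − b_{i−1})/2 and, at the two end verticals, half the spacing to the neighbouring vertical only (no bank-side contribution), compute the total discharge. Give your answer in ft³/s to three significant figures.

w_2 = (15.3 − 0.0)/2 = 7.65 ft; q_2 = 1.80 × 2.18 × 7.65 = 30.02 ft³/s
w_3 = (23.8 − 6.1)/2 = 8.85 ft; q_3 = 3.10 × 4.96 × 8.85 = 136.1 ft³/s
w_4 = (35.1 − 15.3)/2 = 9.9 ft; q_4 = 2.56 × 5.42 × 9.9 = 137.4 ft³/s
w_5 = (58.0 − 23.8)/2 = 17.1 ft; q_5 = 2.84 × 6.64 × 17.1 = 322.5 ft³/s
w_6 = (87.9 − 35.1)/2 = 26.4 ft; q_6 = 3.30 × 5.62 × 26.4 = 489.6 ft³/s
Stations 1, 7 contribute zero (depth or velocity is 0).
Q = Σ qᵢ = 1116 ft³/s

1120 ft³/s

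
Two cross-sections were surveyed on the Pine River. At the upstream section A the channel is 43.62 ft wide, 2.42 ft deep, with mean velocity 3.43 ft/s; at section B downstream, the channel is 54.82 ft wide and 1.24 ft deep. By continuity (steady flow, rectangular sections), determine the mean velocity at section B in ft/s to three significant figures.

5.33 ft/s

Q = A₁V₁ = (43.62×2.42) × 3.43 = 362.1 ft³/s
A₂ = 54.82 × 1.24 = 67.98 ft²
V₂ = Q/A₂ = 362.1/67.98 = 5.326 ft/s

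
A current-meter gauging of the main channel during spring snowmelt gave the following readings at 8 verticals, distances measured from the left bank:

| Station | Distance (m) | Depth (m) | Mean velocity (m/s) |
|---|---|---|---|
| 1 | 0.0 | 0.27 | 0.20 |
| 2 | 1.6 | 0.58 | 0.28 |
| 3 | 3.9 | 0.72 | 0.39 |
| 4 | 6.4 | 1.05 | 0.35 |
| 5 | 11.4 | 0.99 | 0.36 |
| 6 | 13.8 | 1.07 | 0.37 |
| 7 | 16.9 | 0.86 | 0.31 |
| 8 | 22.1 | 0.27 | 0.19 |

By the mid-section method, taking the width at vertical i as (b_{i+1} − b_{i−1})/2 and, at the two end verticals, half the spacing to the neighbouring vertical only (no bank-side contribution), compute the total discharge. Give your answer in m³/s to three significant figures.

w_1 = (1.6 − 0.0)/2 = 0.8 m; q_1 = 0.20 × 0.27 × 0.8 = 0.04320 m³/s
w_2 = (3.9 − 0.0)/2 = 1.95 m; q_2 = 0.28 × 0.58 × 1.95 = 0.3167 m³/s
w_3 = (6.4 − 1.6)/2 = 2.4 m; q_3 = 0.39 × 0.72 × 2.4 = 0.6739 m³/s
w_4 = (11.4 − 3.9)/2 = 3.75 m; q_4 = 0.35 × 1.05 × 3.75 = 1.378 m³/s
w_5 = (13.8 − 6.4)/2 = 3.7 m; q_5 = 0.36 × 0.99 × 3.7 = 1.319 m³/s
w_6 = (16.9 − 11.4)/2 = 2.75 m; q_6 = 0.37 × 1.07 × 2.75 = 1.089 m³/s
w_7 = (22.1 − 13.8)/2 = 4.15 m; q_7 = 0.31 × 0.86 × 4.15 = 1.106 m³/s
w_8 = (22.1 − 16.9)/2 = 2.6 m; q_8 = 0.19 × 0.27 × 2.6 = 0.1334 m³/s
Q = Σ qᵢ = 6.059 m³/s

6.06 m³/s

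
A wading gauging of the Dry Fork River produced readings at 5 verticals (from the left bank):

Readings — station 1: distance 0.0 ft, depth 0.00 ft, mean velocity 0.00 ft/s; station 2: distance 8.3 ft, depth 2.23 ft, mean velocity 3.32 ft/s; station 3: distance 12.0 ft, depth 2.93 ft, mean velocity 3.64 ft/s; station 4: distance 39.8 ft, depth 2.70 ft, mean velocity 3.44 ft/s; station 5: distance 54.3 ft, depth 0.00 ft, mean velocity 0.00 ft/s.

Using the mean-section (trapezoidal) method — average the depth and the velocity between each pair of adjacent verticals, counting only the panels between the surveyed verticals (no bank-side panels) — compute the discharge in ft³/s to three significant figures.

359 ft³/s

Panel 1-2: Δb = 8.3 ft, d̄ = (0.00+2.23)/2 = 1.115, v̄ = (0.00+3.32)/2 = 1.66 → q = 8.3×1.115×1.66 = 15.36 ft³/s
Panel 2-3: Δb = 3.7 ft, d̄ = (2.23+2.93)/2 = 2.58, v̄ = (3.32+3.64)/2 = 3.48 → q = 3.7×2.58×3.48 = 33.22 ft³/s
Panel 3-4: Δb = 27.8 ft, d̄ = (2.93+2.70)/2 = 2.815, v̄ = (3.64+3.44)/2 = 3.54 → q = 27.8×2.815×3.54 = 277.0 ft³/s
Panel 4-5: Δb = 14.5 ft, d̄ = (2.70+0.00)/2 = 1.35, v̄ = (3.44+0.00)/2 = 1.72 → q = 14.5×1.35×1.72 = 33.67 ft³/s
Q = Σ q = 359.3 ft³/s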